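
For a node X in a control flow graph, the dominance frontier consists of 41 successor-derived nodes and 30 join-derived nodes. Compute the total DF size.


DF(X) = direct successor contributions + join point contributions
= 41 + 30 = 71

71


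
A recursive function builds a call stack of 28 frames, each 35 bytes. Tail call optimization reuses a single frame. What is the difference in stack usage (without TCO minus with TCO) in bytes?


Without TCO: 28 * 35 = 980 bytes
With TCO: reuse 1 frame = 35 bytes
Savings = 980 - 35 = 945

945


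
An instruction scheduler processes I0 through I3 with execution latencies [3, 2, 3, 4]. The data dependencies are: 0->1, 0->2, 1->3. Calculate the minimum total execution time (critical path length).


Compute longest path through dependency graph: dist(Ik) = max over predecessors of dist + latency(Ik).
dist(I0) = latency 3 = 3
dist(I1) = dist(I0) + 2 = 3 + 2 = 5
dist(I2) = dist(I0) + 3 = 3 + 3 = 6
dist(I3) = dist(I1) + 4 = 5 + 4 = 9
Critical path = max dist = 9

9


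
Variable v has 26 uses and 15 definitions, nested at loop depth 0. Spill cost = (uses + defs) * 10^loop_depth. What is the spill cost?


uses + defs = 26 + 15 = 41
10^0 = 1
Spill cost = 41 * 1 = 41

41


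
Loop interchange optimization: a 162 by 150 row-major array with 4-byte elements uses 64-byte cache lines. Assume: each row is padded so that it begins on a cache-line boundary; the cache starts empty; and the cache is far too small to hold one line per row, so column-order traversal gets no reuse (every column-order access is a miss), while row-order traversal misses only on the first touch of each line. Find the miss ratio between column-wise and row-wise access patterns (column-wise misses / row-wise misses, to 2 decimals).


Each row occupies 150 * 4 = 600 bytes and starts on a line boundary, so it spans ceil(600 / 64) = 10 cache lines.
Row-major traversal misses (one per line touched): 162 * ceil(150 * 4 / 64) = 1620
Column-major traversal misses (no reuse, every access misses): 162 * 150 = 24300
Ratio = 24300 / 1620 = 15.0

15.0


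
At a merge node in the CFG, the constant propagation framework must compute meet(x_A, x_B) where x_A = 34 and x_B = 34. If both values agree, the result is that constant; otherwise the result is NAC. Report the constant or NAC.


Meet operation: if both paths give the same constant, result is that constant; if they differ, result is NAC (not-a-constant).
Path A: 34, Path B: 34 -> equal
Result: constant -> 34

34


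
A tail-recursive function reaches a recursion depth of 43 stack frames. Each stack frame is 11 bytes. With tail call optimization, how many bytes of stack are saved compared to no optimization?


Without TCO: 43 * 11 = 473 bytes
With TCO: reuse 1 frame = 11 bytes
Savings = 473 - 11 = 462

462


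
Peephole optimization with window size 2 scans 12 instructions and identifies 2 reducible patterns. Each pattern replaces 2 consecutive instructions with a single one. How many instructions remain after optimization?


Each match removes 1 instructions.
Total removed = 2 * 1 = 2
Remaining = 12 - 2 = 10

10


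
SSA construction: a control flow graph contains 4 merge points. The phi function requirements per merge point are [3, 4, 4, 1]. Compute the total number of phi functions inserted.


Total phi functions = sum of phi functions at each join node
= 3 + 4 + 4 + 1 = 12

12


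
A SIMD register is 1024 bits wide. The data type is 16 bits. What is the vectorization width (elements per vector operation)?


Width = SIMD bits / data type bits
= 1024 / 16 = 64

64


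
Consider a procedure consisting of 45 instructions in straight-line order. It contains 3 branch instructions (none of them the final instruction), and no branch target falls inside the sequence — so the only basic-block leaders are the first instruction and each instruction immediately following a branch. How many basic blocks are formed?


With no in-sequence branch targets, the leaders are the first instruction plus the instruction after each branch.
Number of basic blocks = branches + 1
= 3 + 1 = 4

4


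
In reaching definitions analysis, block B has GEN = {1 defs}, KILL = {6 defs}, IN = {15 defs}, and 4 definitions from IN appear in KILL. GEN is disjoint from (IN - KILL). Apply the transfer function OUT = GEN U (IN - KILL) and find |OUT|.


IN - KILL: 15 - 4 = 11 surviving definitions
OUT = GEN + surviving = 1 + 11 = 12

12


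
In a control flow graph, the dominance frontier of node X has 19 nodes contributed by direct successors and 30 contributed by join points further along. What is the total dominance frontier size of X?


DF(X) = direct successor contributions + join point contributions
= 19 + 30 = 49

49


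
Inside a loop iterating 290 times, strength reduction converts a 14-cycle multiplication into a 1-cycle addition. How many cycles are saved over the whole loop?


Per-iteration saving = 14 - 1 = 13
Total saved = 290 * 13 = 3770

3770


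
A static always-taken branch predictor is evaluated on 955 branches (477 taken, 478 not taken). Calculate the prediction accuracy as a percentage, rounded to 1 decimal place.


Predictor: always-taken
Correct predictions = 477
Accuracy = 477 / 955 * 100 = 49.9%

49.9


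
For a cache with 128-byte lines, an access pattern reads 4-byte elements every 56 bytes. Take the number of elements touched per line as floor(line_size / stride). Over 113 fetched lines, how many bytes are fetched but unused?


Elements per line = floor(128 / 56) = 2
Bytes used per line = 2 * 4 = 8
Wasted per line = 128 - 8 = 120
Total wasted = 120 * 113 = 13560

13560


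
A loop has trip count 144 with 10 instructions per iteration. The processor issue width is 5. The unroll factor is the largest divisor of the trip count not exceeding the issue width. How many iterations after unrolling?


Largest divisor of 144 <= 5 is 4
New iterations = 144 / 4 = 36

36


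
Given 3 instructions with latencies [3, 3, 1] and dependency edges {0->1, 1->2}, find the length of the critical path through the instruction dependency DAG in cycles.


Compute longest path through dependency graph: dist(Ik) = max over predecessors of dist + latency(Ik).
dist(I0) = latency 3 = 3
dist(I1) = dist(I0) + 3 = 3 + 3 = 6
dist(I2) = dist(I1) + 1 = 6 + 1 = 7
Critical path = max dist = 7

7


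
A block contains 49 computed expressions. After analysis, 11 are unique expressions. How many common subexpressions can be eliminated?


CSE count = total expressions - unique expressions
= 49 - 11 = 38

38


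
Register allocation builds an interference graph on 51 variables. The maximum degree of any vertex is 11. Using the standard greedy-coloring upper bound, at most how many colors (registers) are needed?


Greedy coloring never needs more than (max_degree + 1) colors: when coloring a vertex, at most max_degree neighbors are already colored.
Upper bound = 11 + 1 = 12

12


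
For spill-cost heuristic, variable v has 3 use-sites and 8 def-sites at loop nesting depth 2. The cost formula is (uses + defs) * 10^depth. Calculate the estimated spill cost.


uses + defs = 3 + 8 = 11
10^2 = 100
Spill cost = 11 * 100 = 1100

1100


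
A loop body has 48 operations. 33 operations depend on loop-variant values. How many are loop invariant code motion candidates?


Invariant candidates = total - loop-dependent
= 48 - 33 = 15

15


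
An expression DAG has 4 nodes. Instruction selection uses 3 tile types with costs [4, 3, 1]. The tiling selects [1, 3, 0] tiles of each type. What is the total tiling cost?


Total cost = sum(count_i * cost_i)
= 1*4 + 3*3 + 0*1
= 13

13


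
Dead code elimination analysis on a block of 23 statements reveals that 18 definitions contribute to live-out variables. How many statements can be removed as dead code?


Dead code = total statements - live definitions
= 23 - 18 = 5

5


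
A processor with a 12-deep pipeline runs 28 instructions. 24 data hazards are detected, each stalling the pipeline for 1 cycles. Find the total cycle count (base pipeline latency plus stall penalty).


Base cycles = 12 + 28 - 1 = 39
Total stalls = 24 * 1 = 24
Total = 39 + 24 = 63

63


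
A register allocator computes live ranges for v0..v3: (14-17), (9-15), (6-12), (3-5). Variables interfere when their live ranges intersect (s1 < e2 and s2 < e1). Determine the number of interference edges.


Check all pairs for overlapping intervals.
Two intervals (s1,e1) and (s2,e2) overlap if s1 < e2 and s2 < e1.
v0 (14-17) vs v1..v3: overlaps v1 -> 1
v1 (9-15) vs v2..v3: overlaps v2 -> 1
v2 (6-12) vs v3: overlaps none -> 0
Total overlapping pairs = 1 + 1 + 0 = 2

2


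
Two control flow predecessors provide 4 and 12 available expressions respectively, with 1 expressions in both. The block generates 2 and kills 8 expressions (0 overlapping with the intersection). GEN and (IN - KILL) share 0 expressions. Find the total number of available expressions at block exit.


IN = intersection of predecessors = 1
IN - KILL = 1 - 0 = 1
|OUT| = |GEN| + |IN - KILL| - |GEN ∩ (IN - KILL)| = 2 + 1 - 0 = 3

3


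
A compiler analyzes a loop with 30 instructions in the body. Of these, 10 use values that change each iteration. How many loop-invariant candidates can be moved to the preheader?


Invariant candidates = total - loop-dependent
= 30 - 10 = 20

20


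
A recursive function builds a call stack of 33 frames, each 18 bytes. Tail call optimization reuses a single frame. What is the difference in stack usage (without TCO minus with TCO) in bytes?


Without TCO: 33 * 18 = 594 bytes
With TCO: reuse 1 frame = 18 bytes
Savings = 594 - 18 = 576

576


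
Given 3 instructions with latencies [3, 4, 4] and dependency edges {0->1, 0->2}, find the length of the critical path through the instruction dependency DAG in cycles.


Compute longest path through dependency graph: dist(Ik) = max over predecessors of dist + latency(Ik).
dist(I0) = latency 3 = 3
dist(I1) = dist(I0) + 4 = 3 + 4 = 7
dist(I2) = dist(I0) + 4 = 3 + 4 = 7
Critical path = max dist = 7

7


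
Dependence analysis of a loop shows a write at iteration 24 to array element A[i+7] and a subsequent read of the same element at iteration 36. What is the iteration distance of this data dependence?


Distance = read iteration - write iteration
= 36 - 24 = 12

12


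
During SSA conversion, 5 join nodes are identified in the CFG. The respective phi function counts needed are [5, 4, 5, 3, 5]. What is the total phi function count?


Total phi functions = sum of phi functions at each join node
= 5 + 4 + 5 + 3 + 5 = 22

22


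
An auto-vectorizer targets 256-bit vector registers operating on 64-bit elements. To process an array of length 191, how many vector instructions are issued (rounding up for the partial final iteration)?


Width = 256 / 64 = 4 elements per vector op
Iterations = ceil(191 / 4) = 48

48


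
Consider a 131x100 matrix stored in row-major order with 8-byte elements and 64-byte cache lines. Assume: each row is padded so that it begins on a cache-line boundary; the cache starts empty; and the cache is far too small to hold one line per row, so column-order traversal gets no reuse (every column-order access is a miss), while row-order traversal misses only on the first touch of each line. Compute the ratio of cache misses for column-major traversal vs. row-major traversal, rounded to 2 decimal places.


Each row occupies 100 * 8 = 800 bytes and starts on a line boundary, so it spans ceil(800 / 64) = 13 cache lines.
Row-major traversal misses (one per line touched): 131 * ceil(100 * 8 / 64) = 1703
Column-major traversal misses (no reuse, every access misses): 131 * 100 = 13100
Ratio = 13100 / 1703 = 7.69

7.69


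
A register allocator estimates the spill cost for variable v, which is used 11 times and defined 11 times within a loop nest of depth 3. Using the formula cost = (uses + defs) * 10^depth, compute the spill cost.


uses + defs = 11 + 11 = 22
10^3 = 1000
Spill cost = 22 * 1000 = 22000

22000


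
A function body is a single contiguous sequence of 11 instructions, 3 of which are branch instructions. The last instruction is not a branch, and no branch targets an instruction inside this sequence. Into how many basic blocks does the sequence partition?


With no in-sequence branch targets, the leaders are the first instruction plus the instruction after each branch.
Number of basic blocks = branches + 1
= 3 + 1 = 4

4


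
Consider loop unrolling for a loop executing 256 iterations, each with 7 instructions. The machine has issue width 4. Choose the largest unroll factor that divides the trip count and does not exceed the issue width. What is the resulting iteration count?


Largest divisor of 256 <= 4 is 4
New iterations = 256 / 4 = 64

64


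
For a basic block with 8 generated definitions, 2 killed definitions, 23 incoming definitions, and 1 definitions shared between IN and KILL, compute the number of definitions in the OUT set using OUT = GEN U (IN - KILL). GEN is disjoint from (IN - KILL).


IN - KILL: 23 - 1 = 22 surviving definitions
OUT = GEN + surviving = 8 + 22 = 30

30


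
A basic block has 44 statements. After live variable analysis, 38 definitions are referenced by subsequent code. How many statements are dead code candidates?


Dead code = total statements - live definitions
= 44 - 38 = 6

6


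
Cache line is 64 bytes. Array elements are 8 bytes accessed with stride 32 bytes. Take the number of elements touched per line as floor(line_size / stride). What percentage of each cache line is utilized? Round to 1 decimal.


Elements per cache line = floor(64 / 32) = 2
Bytes used = 2 * 8 = 16
Utilization = 16 / 64 * 100 = 25.0%

25.0


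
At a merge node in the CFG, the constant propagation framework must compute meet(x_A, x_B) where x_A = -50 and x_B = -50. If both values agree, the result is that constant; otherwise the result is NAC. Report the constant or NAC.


Meet operation: if both paths give the same constant, result is that constant; if they differ, result is NAC (not-a-constant).
Path A: -50, Path B: -50 -> equal
Result: constant -> -50

-50


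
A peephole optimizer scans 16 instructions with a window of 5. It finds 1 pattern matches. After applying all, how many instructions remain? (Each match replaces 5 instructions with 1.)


Each match removes 4 instructions.
Total removed = 1 * 4 = 4
Remaining = 16 - 4 = 12

12


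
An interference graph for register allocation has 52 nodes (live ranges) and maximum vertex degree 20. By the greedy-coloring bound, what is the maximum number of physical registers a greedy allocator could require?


Greedy coloring never needs more than (max_degree + 1) colors: when coloring a vertex, at most max_degree neighbors are already colored.
Upper bound = 20 + 1 = 21

21


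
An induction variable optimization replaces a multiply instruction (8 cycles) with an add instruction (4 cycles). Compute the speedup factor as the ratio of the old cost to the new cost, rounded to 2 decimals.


Ratio = mult_cost / add_cost = 8 / 4 = 2.0

2.0


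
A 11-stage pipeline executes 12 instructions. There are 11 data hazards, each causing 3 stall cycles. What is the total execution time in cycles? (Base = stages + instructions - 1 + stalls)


Base cycles = 11 + 12 - 1 = 22
Total stalls = 11 * 3 = 33
Total = 22 + 33 = 55

55


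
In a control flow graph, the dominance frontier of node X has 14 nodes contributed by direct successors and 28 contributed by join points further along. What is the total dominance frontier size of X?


DF(X) = direct successor contributions + join point contributions
= 14 + 28 = 42

42


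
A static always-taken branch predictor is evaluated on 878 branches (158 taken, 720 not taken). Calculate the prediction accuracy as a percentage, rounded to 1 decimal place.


Predictor: always-taken
Correct predictions = 158
Accuracy = 158 / 878 * 100 = 18.0%

18.0


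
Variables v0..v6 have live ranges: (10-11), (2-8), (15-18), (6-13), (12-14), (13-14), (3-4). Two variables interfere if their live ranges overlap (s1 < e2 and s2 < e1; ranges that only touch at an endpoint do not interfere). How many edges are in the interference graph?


Check all pairs for overlapping intervals.
Two intervals (s1,e1) and (s2,e2) overlap if s1 < e2 and s2 < e1.
v0 (10-11) vs v1..v6: overlaps v3 -> 1
v1 (2-8) vs v2..v6: overlaps v3, v6 -> 2
v2 (15-18) vs v3..v6: overlaps none -> 0
v3 (6-13) vs v4..v6: overlaps v4 -> 1
v4 (12-14) vs v5..v6: overlaps v5 -> 1
v5 (13-14) vs v6: overlaps none -> 0
Total overlapping pairs = 1 + 2 + 0 + 1 + 1 + 0 = 5

5


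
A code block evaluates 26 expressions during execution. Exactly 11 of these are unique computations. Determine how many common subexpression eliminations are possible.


CSE count = total expressions - unique expressions
= 26 - 11 = 15

15


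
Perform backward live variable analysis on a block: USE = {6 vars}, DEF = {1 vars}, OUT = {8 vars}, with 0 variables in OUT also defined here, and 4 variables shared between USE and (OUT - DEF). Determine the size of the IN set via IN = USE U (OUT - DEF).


OUT - DEF: 8 - 0 = 8
|IN| = |USE| + |OUT - DEF| - |USE ∩ (OUT - DEF)| = 6 + 8 - 4 = 10

10


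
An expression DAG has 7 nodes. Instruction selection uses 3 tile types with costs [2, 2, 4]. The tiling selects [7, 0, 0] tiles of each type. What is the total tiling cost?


Total cost = sum(count_i * cost_i)
= 7*2 + 0*2 + 0*4
= 14

14


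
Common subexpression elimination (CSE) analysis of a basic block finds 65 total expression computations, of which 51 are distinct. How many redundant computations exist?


CSE count = total expressions - unique expressions
= 65 - 51 = 14

14


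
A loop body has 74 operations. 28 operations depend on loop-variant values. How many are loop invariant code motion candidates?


Invariant candidates = total - loop-dependent
= 74 - 28 = 46

46


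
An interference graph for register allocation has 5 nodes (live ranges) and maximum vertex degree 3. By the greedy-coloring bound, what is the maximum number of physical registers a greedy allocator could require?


Greedy coloring never needs more than (max_degree + 1) colors: when coloring a vertex, at most max_degree neighbors are already colored.
Upper bound = 3 + 1 = 4

4


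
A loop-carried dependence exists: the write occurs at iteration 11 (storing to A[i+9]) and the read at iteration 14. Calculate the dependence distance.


Distance = read iteration - write iteration
= 14 - 11 = 3

3


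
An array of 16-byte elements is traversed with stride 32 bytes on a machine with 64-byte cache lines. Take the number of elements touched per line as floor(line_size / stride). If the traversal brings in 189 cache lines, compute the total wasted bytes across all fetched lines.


Elements per line = floor(64 / 32) = 2
Bytes used per line = 2 * 16 = 32
Wasted per line = 64 - 32 = 32
Total wasted = 32 * 189 = 6048

6048


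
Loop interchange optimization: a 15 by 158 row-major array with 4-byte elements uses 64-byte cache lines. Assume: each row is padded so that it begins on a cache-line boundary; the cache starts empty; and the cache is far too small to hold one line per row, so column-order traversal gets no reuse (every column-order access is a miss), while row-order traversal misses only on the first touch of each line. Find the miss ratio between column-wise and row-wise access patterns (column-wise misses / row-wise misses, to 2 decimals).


Each row occupies 158 * 4 = 632 bytes and starts on a line boundary, so it spans ceil(632 / 64) = 10 cache lines.
Row-major traversal misses (one per line touched): 15 * ceil(158 * 4 / 64) = 150
Column-major traversal misses (no reuse, every access misses): 15 * 158 = 2370
Ratio = 2370 / 150 = 15.8

15.8


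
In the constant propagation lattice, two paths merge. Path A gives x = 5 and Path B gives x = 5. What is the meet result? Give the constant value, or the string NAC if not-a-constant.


Meet operation: if both paths give the same constant, result is that constant; if they differ, result is NAC (not-a-constant).
Path A: 5, Path B: 5 -> equal
Result: constant -> 5

5


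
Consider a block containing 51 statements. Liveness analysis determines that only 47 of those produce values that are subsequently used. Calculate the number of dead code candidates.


Dead code = total statements - live definitions
= 51 - 47 = 4

4


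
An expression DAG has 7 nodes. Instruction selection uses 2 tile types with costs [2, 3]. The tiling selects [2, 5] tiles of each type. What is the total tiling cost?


Total cost = sum(count_i * cost_i)
= 2*2 + 5*3
= 19

19


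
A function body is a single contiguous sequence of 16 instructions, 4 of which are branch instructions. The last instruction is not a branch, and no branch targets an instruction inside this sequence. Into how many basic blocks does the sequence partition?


With no in-sequence branch targets, the leaders are the first instruction plus the instruction after each branch.
Number of basic blocks = branches + 1
= 4 + 1 = 5

5


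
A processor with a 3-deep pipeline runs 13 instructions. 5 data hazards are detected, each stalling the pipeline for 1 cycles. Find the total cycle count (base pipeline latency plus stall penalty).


Base cycles = 3 + 13 - 1 = 15
Total stalls = 5 * 1 = 5
Total = 15 + 5 = 20

20


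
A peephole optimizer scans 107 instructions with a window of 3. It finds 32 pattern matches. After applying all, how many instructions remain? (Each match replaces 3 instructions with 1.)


Each match removes 2 instructions.
Total removed = 32 * 2 = 64
Remaining = 107 - 64 = 43

43


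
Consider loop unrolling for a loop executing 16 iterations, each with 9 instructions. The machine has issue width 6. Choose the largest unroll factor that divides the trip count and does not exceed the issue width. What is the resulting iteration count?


Largest divisor of 16 <= 6 is 4
New iterations = 16 / 4 = 4

4


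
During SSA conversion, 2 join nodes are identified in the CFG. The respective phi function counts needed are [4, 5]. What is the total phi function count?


Total phi functions = sum of phi functions at each join node
= 4 + 5 = 9

9


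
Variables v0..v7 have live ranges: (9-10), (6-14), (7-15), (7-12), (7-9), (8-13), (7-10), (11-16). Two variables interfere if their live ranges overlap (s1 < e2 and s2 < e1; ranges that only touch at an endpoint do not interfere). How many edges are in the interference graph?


Check all pairs for overlapping intervals.
Two intervals (s1,e1) and (s2,e2) overlap if s1 < e2 and s2 < e1.
v0 (9-10) vs v1..v7: overlaps v1, v2, v3, v5, v6 -> 5
v1 (6-14) vs v2..v7: overlaps v2, v3, v4, v5, v6, v7 -> 6
v2 (7-15) vs v3..v7: overlaps v3, v4, v5, v6, v7 -> 5
v3 (7-12) vs v4..v7: overlaps v4, v5, v6, v7 -> 4
v4 (7-9) vs v5..v7: overlaps v5, v6 -> 2
v5 (8-13) vs v6..v7: overlaps v6, v7 -> 2
v6 (7-10) vs v7: overlaps none -> 0
Total overlapping pairs = 5 + 6 + 5 + 4 + 2 + 2 + 0 = 24

24


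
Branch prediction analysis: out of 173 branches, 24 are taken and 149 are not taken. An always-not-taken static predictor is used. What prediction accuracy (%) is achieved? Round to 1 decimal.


Predictor: always-not-taken
Correct predictions = 149
Accuracy = 149 / 173 * 100 = 86.1%

86.1


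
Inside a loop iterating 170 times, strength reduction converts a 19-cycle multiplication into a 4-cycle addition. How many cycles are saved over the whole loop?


Per-iteration saving = 19 - 4 = 15
Total saved = 170 * 15 = 2550

2550


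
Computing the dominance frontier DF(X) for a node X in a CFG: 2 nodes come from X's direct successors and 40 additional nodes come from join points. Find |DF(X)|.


DF(X) = direct successor contributions + join point contributions
= 2 + 40 = 42

42


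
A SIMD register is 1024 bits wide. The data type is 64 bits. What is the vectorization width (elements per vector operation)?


Width = SIMD bits / data type bits
= 1024 / 64 = 16

16


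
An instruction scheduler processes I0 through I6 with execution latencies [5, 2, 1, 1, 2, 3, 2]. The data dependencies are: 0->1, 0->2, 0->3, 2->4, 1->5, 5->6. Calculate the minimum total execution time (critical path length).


Compute longest path through dependency graph: dist(Ik) = max over predecessors of dist + latency(Ik).
dist(I0) = latency 5 = 5
dist(I1) = dist(I0) + 2 = 5 + 2 = 7
dist(I2) = dist(I0) + 1 = 5 + 1 = 6
dist(I3) = dist(I0) + 1 = 5 + 1 = 6
dist(I4) = dist(I2) + 2 = 6 + 2 = 8
dist(I5) = dist(I1) + 3 = 7 + 3 = 10
dist(I6) = dist(I5) + 2 = 10 + 2 = 12
Critical path = max dist = 12

12


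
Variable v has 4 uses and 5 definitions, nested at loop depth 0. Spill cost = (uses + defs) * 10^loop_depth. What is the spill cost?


uses + defs = 4 + 5 = 9
10^0 = 1
Spill cost = 9 * 1 = 9

9


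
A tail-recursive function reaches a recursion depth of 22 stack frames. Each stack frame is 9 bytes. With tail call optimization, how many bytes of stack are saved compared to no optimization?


Without TCO: 22 * 9 = 198 bytes
With TCO: reuse 1 frame = 9 bytes
Savings = 198 - 9 = 189

189


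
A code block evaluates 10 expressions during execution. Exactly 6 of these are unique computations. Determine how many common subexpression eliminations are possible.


CSE count = total expressions - unique expressions
= 10 - 6 = 4

4


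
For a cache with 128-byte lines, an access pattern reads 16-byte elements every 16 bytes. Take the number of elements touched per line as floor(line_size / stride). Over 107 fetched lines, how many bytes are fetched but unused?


Elements per line = floor(128 / 16) = 8
Bytes used per line = 8 * 16 = 128
Wasted per line = 128 - 128 = 0
Total wasted = 0 * 107 = 0

0


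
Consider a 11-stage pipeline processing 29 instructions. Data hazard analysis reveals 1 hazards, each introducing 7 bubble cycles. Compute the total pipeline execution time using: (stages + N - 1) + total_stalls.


Base cycles = 11 + 29 - 1 = 39
Total stalls = 1 * 7 = 7
Total = 39 + 7 = 46

46


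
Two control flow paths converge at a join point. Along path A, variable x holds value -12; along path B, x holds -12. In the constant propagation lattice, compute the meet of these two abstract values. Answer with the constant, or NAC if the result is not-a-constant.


Meet operation: if both paths give the same constant, result is that constant; if they differ, result is NAC (not-a-constant).
Path A: -12, Path B: -12 -> equal
Result: constant -> -12

-12


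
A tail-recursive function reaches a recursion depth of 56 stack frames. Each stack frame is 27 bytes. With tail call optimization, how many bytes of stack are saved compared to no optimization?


Without TCO: 56 * 27 = 1512 bytes
With TCO: reuse 1 frame = 27 bytes
Savings = 1512 - 27 = 1485

1485


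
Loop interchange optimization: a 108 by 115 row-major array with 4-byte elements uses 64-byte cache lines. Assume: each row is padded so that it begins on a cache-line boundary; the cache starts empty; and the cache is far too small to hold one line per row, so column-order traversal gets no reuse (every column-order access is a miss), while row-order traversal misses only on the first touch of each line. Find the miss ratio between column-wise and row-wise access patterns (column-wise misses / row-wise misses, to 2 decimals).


Each row occupies 115 * 4 = 460 bytes and starts on a line boundary, so it spans ceil(460 / 64) = 8 cache lines.
Row-major traversal misses (one per line touched): 108 * ceil(115 * 4 / 64) = 864
Column-major traversal misses (no reuse, every access misses): 108 * 115 = 12420
Ratio = 12420 / 864 = 14.38

14.38


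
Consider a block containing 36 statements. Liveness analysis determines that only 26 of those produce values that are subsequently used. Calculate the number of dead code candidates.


Dead code = total statements - live definitions
= 36 - 26 = 10

10


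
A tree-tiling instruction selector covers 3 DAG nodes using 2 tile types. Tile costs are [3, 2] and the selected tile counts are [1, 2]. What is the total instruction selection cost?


Total cost = sum(count_i * cost_i)
= 1*3 + 2*2
= 7

7


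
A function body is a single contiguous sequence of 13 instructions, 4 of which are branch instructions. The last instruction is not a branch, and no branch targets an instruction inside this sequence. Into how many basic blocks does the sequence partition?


With no in-sequence branch targets, the leaders are the first instruction plus the instruction after each branch.
Number of basic blocks = branches + 1
= 4 + 1 = 5

5


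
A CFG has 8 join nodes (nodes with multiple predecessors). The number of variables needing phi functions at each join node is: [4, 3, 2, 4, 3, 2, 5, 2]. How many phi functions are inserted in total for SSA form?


Total phi functions = sum of phi functions at each join node
= 4 + 3 + 2 + 4 + 3 + 2 + 5 + 2 = 25

25


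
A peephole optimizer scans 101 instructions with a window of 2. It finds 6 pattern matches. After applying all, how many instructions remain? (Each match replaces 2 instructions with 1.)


Each match removes 1 instructions.
Total removed = 6 * 1 = 6
Remaining = 101 - 6 = 95

95


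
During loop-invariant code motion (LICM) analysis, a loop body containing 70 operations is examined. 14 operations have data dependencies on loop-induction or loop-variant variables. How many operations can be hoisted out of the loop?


Invariant candidates = total - loop-dependent
= 70 - 14 = 56

56


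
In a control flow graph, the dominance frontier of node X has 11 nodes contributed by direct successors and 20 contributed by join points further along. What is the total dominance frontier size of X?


DF(X) = direct successor contributions + join point contributions
= 11 + 20 = 31

31


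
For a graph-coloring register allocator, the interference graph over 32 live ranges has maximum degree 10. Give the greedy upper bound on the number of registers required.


Greedy coloring never needs more than (max_degree + 1) colors: when coloring a vertex, at most max_degree neighbors are already colored.
Upper bound = 10 + 1 = 11

11


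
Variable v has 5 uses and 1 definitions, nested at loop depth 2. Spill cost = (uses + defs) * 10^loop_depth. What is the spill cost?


uses + defs = 5 + 1 = 6
10^2 = 100
Spill cost = 6 * 100 = 600

600


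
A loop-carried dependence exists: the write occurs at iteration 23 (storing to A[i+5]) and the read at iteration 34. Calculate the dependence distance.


Distance = read iteration - write iteration
= 34 - 23 = 11

11


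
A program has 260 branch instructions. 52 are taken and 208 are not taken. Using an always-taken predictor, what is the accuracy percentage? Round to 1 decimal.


Predictor: always-taken
Correct predictions = 52
Accuracy = 52 / 260 * 100 = 20.0%

20.0


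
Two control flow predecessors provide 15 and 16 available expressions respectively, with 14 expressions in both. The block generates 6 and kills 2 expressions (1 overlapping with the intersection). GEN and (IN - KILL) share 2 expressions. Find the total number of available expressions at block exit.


IN = intersection of predecessors = 14
IN - KILL = 14 - 1 = 13
|OUT| = |GEN| + |IN - KILL| - |GEN ∩ (IN - KILL)| = 6 + 13 - 2 = 17

17


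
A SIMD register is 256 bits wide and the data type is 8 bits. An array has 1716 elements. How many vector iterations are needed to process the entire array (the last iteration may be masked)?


Width = 256 / 8 = 32 elements per vector op
Iterations = ceil(1716 / 32) = 54

54


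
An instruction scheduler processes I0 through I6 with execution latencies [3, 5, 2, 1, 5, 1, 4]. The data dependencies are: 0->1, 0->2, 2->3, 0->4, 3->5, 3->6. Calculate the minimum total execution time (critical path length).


Compute longest path through dependency graph: dist(Ik) = max over predecessors of dist + latency(Ik).
dist(I0) = latency 3 = 3
dist(I1) = dist(I0) + 5 = 3 + 5 = 8
dist(I2) = dist(I0) + 2 = 3 + 2 = 5
dist(I3) = dist(I2) + 1 = 5 + 1 = 6
dist(I4) = dist(I0) + 5 = 3 + 5 = 8
dist(I5) = dist(I3) + 1 = 6 + 1 = 7
dist(I6) = dist(I3) + 4 = 6 + 4 = 10
Critical path = max dist = 10

10


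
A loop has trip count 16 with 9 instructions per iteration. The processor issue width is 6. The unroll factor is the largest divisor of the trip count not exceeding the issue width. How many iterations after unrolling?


Largest divisor of 16 <= 6 is 4
New iterations = 16 / 4 = 4

4


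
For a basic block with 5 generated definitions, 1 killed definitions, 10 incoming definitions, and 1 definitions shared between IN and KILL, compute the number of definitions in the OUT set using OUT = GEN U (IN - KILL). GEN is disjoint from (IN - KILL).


IN - KILL: 10 - 1 = 9 surviving definitions
OUT = GEN + surviving = 5 + 9 = 14

14


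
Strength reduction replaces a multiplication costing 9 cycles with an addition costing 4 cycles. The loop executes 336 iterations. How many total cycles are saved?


Per-iteration saving = 9 - 4 = 5
Total saved = 336 * 5 = 1680

1680


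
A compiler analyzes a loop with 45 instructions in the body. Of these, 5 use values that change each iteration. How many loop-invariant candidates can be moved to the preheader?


Invariant candidates = total - loop-dependent
= 45 - 5 = 40

40


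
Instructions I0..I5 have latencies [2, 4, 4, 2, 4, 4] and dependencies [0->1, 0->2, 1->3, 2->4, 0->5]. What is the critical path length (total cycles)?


Compute longest path through dependency graph: dist(Ik) = max over predecessors of dist + latency(Ik).
dist(I0) = latency 2 = 2
dist(I1) = dist(I0) + 4 = 2 + 4 = 6
dist(I2) = dist(I0) + 4 = 2 + 4 = 6
dist(I3) = dist(I1) + 2 = 6 + 2 = 8
dist(I4) = dist(I2) + 4 = 6 + 4 = 10
dist(I5) = dist(I0) + 4 = 2 + 4 = 6
Critical path = max dist = 10

10


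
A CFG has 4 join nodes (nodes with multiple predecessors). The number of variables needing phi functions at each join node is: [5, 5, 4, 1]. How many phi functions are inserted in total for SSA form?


Total phi functions = sum of phi functions at each join node
= 5 + 5 + 4 + 1 = 15

15


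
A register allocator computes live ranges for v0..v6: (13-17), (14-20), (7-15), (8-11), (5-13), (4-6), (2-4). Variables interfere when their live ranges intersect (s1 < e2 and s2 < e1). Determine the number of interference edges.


Check all pairs for overlapping intervals.
Two intervals (s1,e1) and (s2,e2) overlap if s1 < e2 and s2 < e1.
v0 (13-17) vs v1..v6: overlaps v1, v2 -> 2
v1 (14-20) vs v2..v6: overlaps v2 -> 1
v2 (7-15) vs v3..v6: overlaps v3, v4 -> 2
v3 (8-11) vs v4..v6: overlaps v4 -> 1
v4 (5-13) vs v5..v6: overlaps v5 -> 1
v5 (4-6) vs v6: overlaps none -> 0
Total overlapping pairs = 2 + 1 + 2 + 1 + 1 + 0 = 7

7


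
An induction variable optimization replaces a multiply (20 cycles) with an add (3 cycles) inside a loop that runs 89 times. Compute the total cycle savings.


Per-iteration saving = 20 - 3 = 17
Total saved = 89 * 17 = 1513

1513


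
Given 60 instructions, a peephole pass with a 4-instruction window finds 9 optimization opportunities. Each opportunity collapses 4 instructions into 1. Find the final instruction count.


Each match removes 3 instructions.
Total removed = 9 * 3 = 27
Remaining = 60 - 27 = 33

33


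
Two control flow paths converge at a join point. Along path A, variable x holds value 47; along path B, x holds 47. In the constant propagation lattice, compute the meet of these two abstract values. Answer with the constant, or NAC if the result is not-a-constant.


Meet operation: if both paths give the same constant, result is that constant; if they differ, result is NAC (not-a-constant).
Path A: 47, Path B: 47 -> equal
Result: constant -> 47

47


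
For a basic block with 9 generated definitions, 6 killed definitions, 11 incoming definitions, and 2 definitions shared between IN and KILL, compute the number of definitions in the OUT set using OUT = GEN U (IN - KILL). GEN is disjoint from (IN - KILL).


IN - KILL: 11 - 2 = 9 surviving definitions
OUT = GEN + surviving = 9 + 9 = 18

18


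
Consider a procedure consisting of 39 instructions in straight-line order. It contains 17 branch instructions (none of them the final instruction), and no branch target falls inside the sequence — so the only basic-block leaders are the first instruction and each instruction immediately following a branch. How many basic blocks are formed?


With no in-sequence branch targets, the leaders are the first instruction plus the instruction after each branch.
Number of basic blocks = branches + 1
= 17 + 1 = 18

18


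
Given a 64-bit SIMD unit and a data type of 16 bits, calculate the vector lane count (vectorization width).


Width = SIMD bits / data type bits
= 64 / 16 = 4

4


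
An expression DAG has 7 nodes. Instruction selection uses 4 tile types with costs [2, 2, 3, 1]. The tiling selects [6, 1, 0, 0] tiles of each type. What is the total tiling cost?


Total cost = sum(count_i * cost_i)
= 6*2 + 1*2 + 0*3 + 0*1
= 14

14


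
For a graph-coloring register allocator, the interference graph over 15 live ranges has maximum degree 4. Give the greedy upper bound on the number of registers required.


Greedy coloring never needs more than (max_degree + 1) colors: when coloring a vertex, at most max_degree neighbors are already colored.
Upper bound = 4 + 1 = 5

5


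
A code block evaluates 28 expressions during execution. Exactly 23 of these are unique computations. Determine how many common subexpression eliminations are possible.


CSE count = total expressions - unique expressions
= 28 - 23 = 5

5


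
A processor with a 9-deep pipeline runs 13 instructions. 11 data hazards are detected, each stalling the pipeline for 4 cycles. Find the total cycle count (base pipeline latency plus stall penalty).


Base cycles = 9 + 13 - 1 = 21
Total stalls = 11 * 4 = 44
Total = 21 + 44 = 65

65


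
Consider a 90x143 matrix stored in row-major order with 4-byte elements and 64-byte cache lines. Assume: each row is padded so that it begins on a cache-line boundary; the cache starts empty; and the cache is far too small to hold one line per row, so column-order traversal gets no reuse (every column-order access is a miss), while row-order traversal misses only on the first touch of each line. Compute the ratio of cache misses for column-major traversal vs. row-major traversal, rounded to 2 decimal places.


Each row occupies 143 * 4 = 572 bytes and starts on a line boundary, so it spans ceil(572 / 64) = 9 cache lines.
Row-major traversal misses (one per line touched): 90 * ceil(143 * 4 / 64) = 810
Column-major traversal misses (no reuse, every access misses): 90 * 143 = 12870
Ratio = 12870 / 810 = 15.89

15.89


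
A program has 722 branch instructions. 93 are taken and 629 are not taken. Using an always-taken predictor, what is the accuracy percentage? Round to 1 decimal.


Predictor: always-taken
Correct predictions = 93
Accuracy = 93 / 722 * 100 = 12.9%

12.9


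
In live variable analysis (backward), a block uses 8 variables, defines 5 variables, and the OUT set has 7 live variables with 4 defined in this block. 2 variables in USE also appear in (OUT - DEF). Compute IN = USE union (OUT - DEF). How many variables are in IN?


OUT - DEF: 7 - 4 = 3
|IN| = |USE| + |OUT - DEF| - |USE ∩ (OUT - DEF)| = 8 + 3 - 2 = 9

9


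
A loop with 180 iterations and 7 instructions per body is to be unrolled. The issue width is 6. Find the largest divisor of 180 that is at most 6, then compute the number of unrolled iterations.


Largest divisor of 180 <= 6 is 6
New iterations = 180 / 6 = 30

30


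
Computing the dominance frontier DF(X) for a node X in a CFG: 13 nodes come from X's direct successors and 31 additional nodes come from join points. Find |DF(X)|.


DF(X) = direct successor contributions + join point contributions
= 13 + 31 = 44

44
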